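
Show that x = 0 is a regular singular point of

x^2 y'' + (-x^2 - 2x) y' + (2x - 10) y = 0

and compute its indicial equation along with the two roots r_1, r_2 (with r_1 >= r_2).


Divide by x^2 to reach normal form y'' + P_1(x) y' + P_2(x) y = 0 with P_1(x) = -1 - 2/x and P_2(x) = 2/x - 10/x^2.
x = 0 is a singular point because the y'-coefficient -1 - 2/x has a pole at x = 0 and the y-coefficient 2/x - 10/x^2 has a pole at x = 0.
It is a regular singular point because x P_1(x) = p(x) = -x - 2 and x^2 P_2(x) = q(x) = 2x - 10 are polynomials, hence analytic at x = 0.
p(0) = -2,  q(0) = -10.
Indicial equation: r(r-1) + p(0) r + q(0) = 0, i.e. r^2 + (p(0) - 1) r + q(0) = 0, i.e. r^2 - 3 r - 10 = 0.
Discriminant: (-3)^2 - 4(-10) = 49, so r = (3 ± 7)/2.
Solving: r_1 = 5, r_2 = -2.

indicial: r^2 - 3 r - 10 = 0; roots r_1 = 5, r_2 = -2


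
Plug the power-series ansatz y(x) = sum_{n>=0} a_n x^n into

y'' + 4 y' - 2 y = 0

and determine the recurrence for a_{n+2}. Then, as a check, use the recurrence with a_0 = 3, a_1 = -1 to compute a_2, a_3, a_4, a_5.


Substitute y = sum_n a_n x^n.
y''(x) has coefficient (n+2)(n+1) a_{n+2} at x^n;
4 y'(x) has coefficient 4 (n+1) a_{n+1} at x^n;
-2 y(x) has coefficient -2 a_n at x^n.
Matching x^n: (n+2)(n+1) a_{n+2} + 4 (n+1) a_{n+1} - 2 a_n = 0.
Thus a_{n+2} = [-4 (n+1) a_{n+1} + 2 a_n] / ((n+1)(n+2)).

Check with a_0 = 3, a_1 = -1 (apply the recurrence for n = 0, 1, 2, 3): a_0 = 3, a_1 = -1, a_2 = 5, a_3 = -7, a_4 = 47/6, a_5 = -209/30.

a_(n+2) = [-4 (n+1) a_(n+1) + 2 a_n] / ((n+1)(n+2)); check: a_0 = 3, a_1 = -1, a_2 = 5, a_3 = -7, a_4 = 47/6, a_5 = -209/30


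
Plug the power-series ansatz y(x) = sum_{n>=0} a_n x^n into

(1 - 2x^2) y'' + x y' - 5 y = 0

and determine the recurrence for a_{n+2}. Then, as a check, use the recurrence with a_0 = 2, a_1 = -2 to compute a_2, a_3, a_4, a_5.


Substitute y = sum_n a_n x^n.
(1 - 2 x^2) y'' contributes (n+2)(n+1) a_{n+2} - 2 n(n-1) a_n at x^n.
x y'(x) contributes n a_n at x^n.
-5 y(x) contributes -5 a_n at x^n.
Matching x^n: (n+2)(n+1) a_{n+2} + (-2 n(n-1) + n - 5) a_n = 0.
Thus a_{n+2} = (2 n(n-1) - n + 5) / ((n+1)(n+2)) * a_n.

Check with a_0 = 2, a_1 = -2 (apply the recurrence for n = 0, 1, 2, 3): a_0 = 2, a_1 = -2, a_2 = 5, a_3 = -4/3, a_4 = 35/12, a_5 = -14/15.

a_(n+2) = (2 n(n-1) - n + 5) / ((n+1)(n+2)) * a_n; check: a_0 = 2, a_1 = -2, a_2 = 5, a_3 = -4/3, a_4 = 35/12, a_5 = -14/15


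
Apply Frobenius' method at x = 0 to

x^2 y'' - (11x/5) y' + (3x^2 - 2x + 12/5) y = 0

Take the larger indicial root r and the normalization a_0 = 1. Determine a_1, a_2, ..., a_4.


Write in Frobenius form y'' + (p(x)/x) y' + (q(x)/x^2) y = 0:
  p(x) = -11/5,  q(x) = 3x^2 - 2x + 12/5.
Indicial equation: r(r-1) + (-11/5) r + (12/5) = 0 -> roots r_1 = 2, r_2 = 6/5.
Take r = r_1 = 2. Let y(x) = x^r sum_{n>=0} a_n x^n with a_0 = 1.
Substitute y = x^r sum a_n x^n and match x^{r+n}. The recurrence is
  D(n) a_n - 2 a_{n-1} + 3 a_{n-2} = 0,  where D(n) = (r+n)(r+n-1) + (-11/5)(r+n) + (12/5).
  a_n = [2 a_{n-1} - 3 a_{n-2}] / D(n).
Since the indicial polynomial factors as (r - r_1)(r - r_2), D(n) = (r_1 + n - r_1)(r_1 + n - r_2) = n(n + 4/5).
Evaluating step by step (a_0 = 1):
  n = 1: D(1) = 1(1 + 4/5) = 9/5; numerator = 2(1) = 2; a_1 = (2)/(9/5) = 10/9
  n = 2: D(2) = 2(2 + 4/5) = 28/5; numerator = 2(10/9) - 3(1) = -7/9; a_2 = (-7/9)/(28/5) = -5/36
  n = 3: D(3) = 3(3 + 4/5) = 57/5; numerator = 2(-5/36) - 3(10/9) = -65/18; a_3 = (-65/18)/(57/5) = -325/1026
  n = 4: D(4) = 4(4 + 4/5) = 96/5; numerator = 2(-325/1026) - 3(-5/36) = -445/2052; a_4 = (-445/2052)/(96/5) = -2225/196992

r = 2; a_0 = 1; a_1 = 10/9; a_2 = -5/36; a_3 = -325/1026; a_4 = -2225/196992


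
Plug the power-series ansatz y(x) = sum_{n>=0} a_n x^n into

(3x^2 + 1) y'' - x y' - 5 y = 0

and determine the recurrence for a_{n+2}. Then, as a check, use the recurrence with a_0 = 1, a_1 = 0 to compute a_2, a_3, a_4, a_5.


Substitute y = sum_n a_n x^n.
(1 + 3 x^2) y'' contributes (n+2)(n+1) a_{n+2} + 3 n(n-1) a_n at x^n.
-x y'(x) contributes -n a_n at x^n.
-5 y(x) contributes -5 a_n at x^n.
Matching x^n: (n+2)(n+1) a_{n+2} + (3 n(n-1) - n - 5) a_n = 0.
Thus a_{n+2} = (-3 n(n-1) + n + 5) / ((n+1)(n+2)) * a_n.

Check with a_0 = 1, a_1 = 0 (apply the recurrence for n = 0, 1, 2, 3): a_0 = 1, a_1 = 0, a_2 = 5/2, a_3 = 0, a_4 = 5/24, a_5 = 0.

a_(n+2) = (-3 n(n-1) + n + 5) / ((n+1)(n+2)) * a_n; check: a_0 = 1, a_1 = 0, a_2 = 5/2, a_3 = 0, a_4 = 5/24, a_5 = 0


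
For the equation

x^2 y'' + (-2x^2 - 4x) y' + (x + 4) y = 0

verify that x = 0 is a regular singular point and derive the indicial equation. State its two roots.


Divide by x^2 to reach normal form y'' + P_1(x) y' + P_2(x) y = 0 with P_1(x) = -2 - 4/x and P_2(x) = 1/x + 4/x^2.
x = 0 is a singular point because the y'-coefficient -2 - 4/x has a pole at x = 0 and the y-coefficient 1/x + 4/x^2 has a pole at x = 0.
It is a regular singular point because x P_1(x) = p(x) = -2x - 4 and x^2 P_2(x) = q(x) = x + 4 are polynomials, hence analytic at x = 0.
p(0) = -4,  q(0) = 4.
Indicial equation: r(r-1) + p(0) r + q(0) = 0, i.e. r^2 + (p(0) - 1) r + q(0) = 0, i.e. r^2 - 5 r + 4 = 0.
Discriminant: (-5)^2 - 4(4) = 9, so r = (5 ± 3)/2.
Solving: r_1 = 4, r_2 = 1.

indicial: r^2 - 5 r + 4 = 0; roots r_1 = 4, r_2 = 1


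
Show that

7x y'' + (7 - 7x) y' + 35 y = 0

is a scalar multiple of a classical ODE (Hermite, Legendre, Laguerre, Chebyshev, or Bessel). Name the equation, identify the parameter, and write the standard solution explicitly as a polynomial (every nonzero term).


All three coefficients share the factor 7; dividing through by 7 gives  x y'' + (1 - x) y' + 5 y = 0.
This matches the Laguerre equation x y'' + (1 - x) y' + n y = 0 with n = 5; the polynomial solution is L_5(x).
With y = sum_k a_k x^k, matching x^k gives (k+1)k a_{k+1} + (k+1) a_{k+1} - k a_k + n a_k = 0, i.e. (k+1)^2 a_{k+1} = (k - n) a_k = (k - 5) a_k. The right side vanishes at k = 5, so the series terminates at degree 5.
Standard normalization L_n(0) = 1 gives a_0 = 1. Work upward with a_{k+1} = (k - 5) a_k / (k+1)^2:
  a_1 = (0 - 5)(1) / 1^2 = -5/1 = -5
  a_2 = (1 - 5)(-5) / 2^2 = 20/4 = 5
  a_3 = (2 - 5)(5) / 3^2 = -15/9 = -5/3
  a_4 = (3 - 5)(-5/3) / 4^2 = (10/3)/16 = 5/24
  a_5 = (4 - 5)(5/24) / 5^2 = (-5/24)/25 = -1/120
Hence L_5(x) = -x^5/120 + 5 x^4/24 - 5 x^3/3 + 5 x^2 - 5 x + 1.

L_5(x); series = -x^5/120 + 5 x^4/24 - 5 x^3/3 + 5 x^2 - 5 x + 1


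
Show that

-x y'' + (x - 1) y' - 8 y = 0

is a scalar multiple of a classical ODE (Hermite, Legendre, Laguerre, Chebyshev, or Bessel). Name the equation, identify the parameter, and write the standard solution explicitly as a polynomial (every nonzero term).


All three coefficients share the factor -1; dividing through by -1 gives  x y'' + (1 - x) y' + 8 y = 0.
This matches the Laguerre equation x y'' + (1 - x) y' + n y = 0 with n = 8; the polynomial solution is L_8(x).
With y = sum_k a_k x^k, matching x^k gives (k+1)k a_{k+1} + (k+1) a_{k+1} - k a_k + n a_k = 0, i.e. (k+1)^2 a_{k+1} = (k - n) a_k = (k - 8) a_k. The right side vanishes at k = 8, so the series terminates at degree 8.
Standard normalization L_n(0) = 1 gives a_0 = 1. Work upward with a_{k+1} = (k - 8) a_k / (k+1)^2:
  a_1 = (0 - 8)(1) / 1^2 = -8/1 = -8
  a_2 = (1 - 8)(-8) / 2^2 = 56/4 = 14
  a_3 = (2 - 8)(14) / 3^2 = -84/9 = -28/3
  a_4 = (3 - 8)(-28/3) / 4^2 = (140/3)/16 = 35/12
  a_5 = (4 - 8)(35/12) / 5^2 = (-35/3)/25 = -7/15
  a_6 = (5 - 8)(-7/15) / 6^2 = (7/5)/36 = 7/180
  a_7 = (6 - 8)(7/180) / 7^2 = (-7/90)/49 = -1/630
  a_8 = (7 - 8)(-1/630) / 8^2 = (1/630)/64 = 1/40320
Hence L_8(x) = x^8/40320 - x^7/630 + 7 x^6/180 - 7 x^5/15 + 35 x^4/12 - 28 x^3/3 + 14 x^2 - 8 x + 1.

L_8(x); series = x^8/40320 - x^7/630 + 7 x^6/180 - 7 x^5/15 + 35 x^4/12 - 28 x^3/3 + 14 x^2 - 8 x + 1


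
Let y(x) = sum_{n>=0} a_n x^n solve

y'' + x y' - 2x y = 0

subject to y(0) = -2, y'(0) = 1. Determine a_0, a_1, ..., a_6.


Ansatz: y(x) = sum_{n>=0} a_n x^n, so y'(x) = sum_{n>=1} n a_n x^(n-1) and y''(x) = sum_{n>=2} n(n-1) a_n x^(n-2).
Substitute into P(x) y'' + Q(x) y' + R(x) y = 0 with P(x) = 1, Q(x) = x, R(x) = -2x, and match powers of x.
Initial conditions: a_0 = -2, a_1 = 1.
Setting the coefficient of each power of x to zero and solving order by order (substituting the coefficients already found):
  x^0: 2 a_2 = 0  ->  a_2 = 0
  x^1: 6 a_3 + a_1 - 2 a_0 = 0  ->  6 a_3 = -a_1 + 2 a_0 = -5  ->  a_3 = -5/6
  x^2: 12 a_4 + 2 a_2 - 2 a_1 = 0  ->  12 a_4 = -2 a_2 + 2 a_1 = 2  ->  a_4 = 1/6
  x^3: 20 a_5 + 3 a_3 - 2 a_2 = 0  ->  20 a_5 = -3 a_3 + 2 a_2 = 5/2  ->  a_5 = 1/8
  x^4: 30 a_6 + 4 a_4 - 2 a_3 = 0  ->  30 a_6 = -4 a_4 + 2 a_3 = -7/3  ->  a_6 = -7/90
Truncated series: y(x) = -2 + x - (5/6) x^3 + (1/6) x^4 + (1/8) x^5 - (7/90) x^6 + O(x^7).

a_0 = -2; a_1 = 1; a_2 = 0; a_3 = -5/6; a_4 = 1/6; a_5 = 1/8; a_6 = -7/90


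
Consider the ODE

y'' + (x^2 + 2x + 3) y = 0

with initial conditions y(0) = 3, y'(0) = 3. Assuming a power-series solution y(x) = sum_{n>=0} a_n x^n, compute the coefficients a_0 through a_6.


Ansatz: y(x) = sum_{n>=0} a_n x^n, so y'(x) = sum_{n>=1} n a_n x^(n-1) and y''(x) = sum_{n>=2} n(n-1) a_n x^(n-2).
Substitute into P(x) y'' + Q(x) y' + R(x) y = 0 with P(x) = 1, Q(x) = 0, R(x) = x^2 + 2x + 3, and match powers of x.
Initial conditions: a_0 = 3, a_1 = 3.
Setting the coefficient of each power of x to zero and solving order by order (substituting the coefficients already found):
  x^0: 2 a_2 + 3 a_0 = 0  ->  2 a_2 = -3 a_0 = -9  ->  a_2 = -9/2
  x^1: 6 a_3 + 3 a_1 + 2 a_0 = 0  ->  6 a_3 = -3 a_1 - 2 a_0 = -15  ->  a_3 = -5/2
  x^2: 12 a_4 + 3 a_2 + 2 a_1 + a_0 = 0  ->  12 a_4 = -3 a_2 - 2 a_1 - a_0 = 9/2  ->  a_4 = 3/8
  x^3: 20 a_5 + 3 a_3 + 2 a_2 + a_1 = 0  ->  20 a_5 = -3 a_3 - 2 a_2 - a_1 = 27/2  ->  a_5 = 27/40
  x^4: 30 a_6 + 3 a_4 + 2 a_3 + a_2 = 0  ->  30 a_6 = -3 a_4 - 2 a_3 - a_2 = 67/8  ->  a_6 = 67/240
Truncated series: y(x) = 3 + 3 x - (9/2) x^2 - (5/2) x^3 + (3/8) x^4 + (27/40) x^5 + (67/240) x^6 + O(x^7).

a_0 = 3; a_1 = 3; a_2 = -9/2; a_3 = -5/2; a_4 = 3/8; a_5 = 27/40; a_6 = 67/240


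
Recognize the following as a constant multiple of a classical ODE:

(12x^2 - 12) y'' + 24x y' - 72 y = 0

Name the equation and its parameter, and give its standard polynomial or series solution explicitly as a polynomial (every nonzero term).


All three coefficients share the factor -12; dividing through by -12 gives  (1 - x^2) y'' - 2x y' + 6 y = 0.
This matches the Legendre equation (1 - x^2) y'' - 2x y' + n(n+1) y = 0 (note the -2x y' term) with n(n+1) = 6, so n = 2; the polynomial solution is P_2(x).
With y = sum_k a_k x^k, matching x^k gives (k+2)(k+1) a_{k+2} = [k(k+1) - n(n+1)] a_k = (k - 2)(k + 3) a_k. The right side vanishes at k = 2, so the series with the parity of 2 terminates at degree 2.
Standard normalization (P_n(1) = 1): leading coefficient (2n)!/(2^n (n!)^2) = 24/(4*4) = 3/2, so a_2 = 3/2. Work downward with a_k = (k+1)(k+2) a_{k+2} / ((k - 2)(k + 3)):
  a_0 = (1)(2)(3/2) / ((0 - 2)(0 + 3)) = 3/(-6) = -1/2
Hence P_2(x) = 3 x^2/2 - 1/2.

P_2(x); series = 3 x^2/2 - 1/2


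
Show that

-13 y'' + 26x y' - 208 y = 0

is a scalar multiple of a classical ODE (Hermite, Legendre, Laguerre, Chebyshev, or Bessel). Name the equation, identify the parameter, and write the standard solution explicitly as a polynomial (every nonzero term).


All three coefficients share the factor -13; dividing through by -13 gives  y'' - 2x y' + 16 y = 0.
This matches the Hermite equation y'' - 2x y' + 2n y = 0 with 2n = 16, so n = 8; the polynomial solution is H_8(x).
With y = sum_k a_k x^k, matching x^k gives (k+2)(k+1) a_{k+2} = 2(k - n) a_k = 2(k - 8) a_k. The right side vanishes at k = 8, so the series with the parity of 8 terminates at degree 8.
Standard normalization: leading coefficient of H_n is 2^n, so a_8 = 2^8 = 256. Work downward with a_k = (k+1)(k+2) a_{k+2} / (2(k - n)):
  a_6 = (7)(8)(256) / (2(6 - 8)) = 14336/(-4) = -3584
  a_4 = (5)(6)(-3584) / (2(4 - 8)) = -107520/(-8) = 13440
  a_2 = (3)(4)(13440) / (2(2 - 8)) = 161280/(-12) = -13440
  a_0 = (1)(2)(-13440) / (2(0 - 8)) = -26880/(-16) = 1680
Hence H_8(x) = 256 x^8 - 3584 x^6 + 13440 x^4 - 13440 x^2 + 1680.

H_8(x); series = 256 x^8 - 3584 x^6 + 13440 x^4 - 13440 x^2 + 1680


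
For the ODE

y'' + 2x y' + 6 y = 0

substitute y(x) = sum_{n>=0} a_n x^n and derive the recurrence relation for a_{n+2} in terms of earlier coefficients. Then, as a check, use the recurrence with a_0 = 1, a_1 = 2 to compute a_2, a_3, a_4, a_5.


Substitute y = sum_n a_n x^n.
y''(x) has coefficient (n+2)(n+1) a_{n+2} at x^n;
2 x y'(x) has coefficient 2 n a_n at x^n (shift);
6 y(x) has coefficient 6 a_n at x^n.
Matching x^n: (n+2)(n+1) a_{n+2} + (2n + 6) a_n = 0.
Thus a_{n+2} = (-2n - 6) / ((n+1)(n+2)) * a_n.

Check with a_0 = 1, a_1 = 2 (apply the recurrence for n = 0, 1, 2, 3): a_0 = 1, a_1 = 2, a_2 = -3, a_3 = -8/3, a_4 = 5/2, a_5 = 8/5.

a_(n+2) = (-2n - 6) / ((n+1)(n+2)) * a_n; check: a_0 = 1, a_1 = 2, a_2 = -3, a_3 = -8/3, a_4 = 5/2, a_5 = 8/5


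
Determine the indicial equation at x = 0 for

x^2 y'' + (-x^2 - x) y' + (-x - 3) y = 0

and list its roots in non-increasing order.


Divide by x^2 to reach normal form y'' + P_1(x) y' + P_2(x) y = 0 with P_1(x) = -1 - 1/x and P_2(x) = -1/x - 3/x^2.
x = 0 is a singular point because the y'-coefficient -1 - 1/x has a pole at x = 0 and the y-coefficient -1/x - 3/x^2 has a pole at x = 0.
It is a regular singular point because x P_1(x) = p(x) = -x - 1 and x^2 P_2(x) = q(x) = -x - 3 are polynomials, hence analytic at x = 0.
p(0) = -1,  q(0) = -3.
Indicial equation: r(r-1) + p(0) r + q(0) = 0, i.e. r^2 + (p(0) - 1) r + q(0) = 0, i.e. r^2 - 2 r - 3 = 0.
Discriminant: (-2)^2 - 4(-3) = 16, so r = (2 ± 4)/2.
Solving: r_1 = 3, r_2 = -1.

indicial: r^2 - 2 r - 3 = 0; roots r_1 = 3, r_2 = -1


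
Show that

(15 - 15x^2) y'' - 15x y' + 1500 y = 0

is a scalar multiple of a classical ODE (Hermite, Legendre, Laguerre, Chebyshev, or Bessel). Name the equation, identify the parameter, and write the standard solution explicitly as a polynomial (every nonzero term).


All three coefficients share the factor 15; dividing through by 15 gives  (1 - x^2) y'' - x y' + 100 y = 0.
This matches the Chebyshev equation (1 - x^2) y'' - x y' + n^2 y = 0 (note the -x y' term, not -2x y') with n^2 = 100, so n = 10; the polynomial solution is T_10(x).
With y = sum_k a_k x^k, matching x^k gives (k+2)(k+1) a_{k+2} = (k^2 - n^2) a_k = (k - 10)(k + 10) a_k. The right side vanishes at k = 10, so the series with the parity of 10 terminates at degree 10.
Standard normalization: leading coefficient of T_n is 2^(n-1), so a_10 = 2^9 = 512. Work downward with a_k = (k+1)(k+2) a_{k+2} / ((k - 10)(k + 10)):
  a_8 = (9)(10)(512) / ((8 - 10)(8 + 10)) = 46080/(-36) = -1280
  a_6 = (7)(8)(-1280) / ((6 - 10)(6 + 10)) = -71680/(-64) = 1120
  a_4 = (5)(6)(1120) / ((4 - 10)(4 + 10)) = 33600/(-84) = -400
  a_2 = (3)(4)(-400) / ((2 - 10)(2 + 10)) = -4800/(-96) = 50
  a_0 = (1)(2)(50) / ((0 - 10)(0 + 10)) = 100/(-100) = -1
Hence T_10(x) = 512 x^10 - 1280 x^8 + 1120 x^6 - 400 x^4 + 50 x^2 - 1.

T_10(x); series = 512 x^10 - 1280 x^8 + 1120 x^6 - 400 x^4 + 50 x^2 - 1


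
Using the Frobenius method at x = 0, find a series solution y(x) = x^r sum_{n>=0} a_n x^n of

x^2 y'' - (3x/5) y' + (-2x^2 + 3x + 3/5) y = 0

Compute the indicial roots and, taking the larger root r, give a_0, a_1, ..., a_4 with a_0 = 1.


Write in Frobenius form y'' + (p(x)/x) y' + (q(x)/x^2) y = 0:
  p(x) = -3/5,  q(x) = -2x^2 + 3x + 3/5.
Indicial equation: r(r-1) + (-3/5) r + (3/5) = 0 -> roots r_1 = 1, r_2 = 3/5.
Take r = r_1 = 1. Let y(x) = x^r sum_{n>=0} a_n x^n with a_0 = 1.
Substitute y = x^r sum a_n x^n and match x^{r+n}. The recurrence is
  D(n) a_n + 3 a_{n-1} - 2 a_{n-2} = 0,  where D(n) = (r+n)(r+n-1) + (-3/5)(r+n) + (3/5).
  a_n = [-3 a_{n-1} + 2 a_{n-2}] / D(n).
Since the indicial polynomial factors as (r - r_1)(r - r_2), D(n) = (r_1 + n - r_1)(r_1 + n - r_2) = n(n + 2/5).
Evaluating step by step (a_0 = 1):
  n = 1: D(1) = 1(1 + 2/5) = 7/5; numerator = -3(1) = -3; a_1 = (-3)/(7/5) = -15/7
  n = 2: D(2) = 2(2 + 2/5) = 24/5; numerator = -3(-15/7) + 2(1) = 59/7; a_2 = (59/7)/(24/5) = 295/168
  n = 3: D(3) = 3(3 + 2/5) = 51/5; numerator = -3(295/168) + 2(-15/7) = -535/56; a_3 = (-535/56)/(51/5) = -2675/2856
  n = 4: D(4) = 4(4 + 2/5) = 88/5; numerator = -3(-2675/2856) + 2(295/168) = 18055/2856; a_4 = (18055/2856)/(88/5) = 90275/251328

r = 1; a_0 = 1; a_1 = -15/7; a_2 = 295/168; a_3 = -2675/2856; a_4 = 90275/251328


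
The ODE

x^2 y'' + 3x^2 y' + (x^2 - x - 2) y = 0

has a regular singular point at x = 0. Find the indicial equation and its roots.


Divide by x^2 to reach normal form y'' + P_1(x) y' + P_2(x) y = 0 with P_1(x) = 3 and P_2(x) = 1 - 1/x - 2/x^2.
x = 0 is a singular point because the y-coefficient 1 - 1/x - 2/x^2 has a pole at x = 0.
It is a regular singular point because x P_1(x) = p(x) = 3x and x^2 P_2(x) = q(x) = x^2 - x - 2 are polynomials, hence analytic at x = 0.
p(0) = 0,  q(0) = -2.
Indicial equation: r(r-1) + p(0) r + q(0) = 0, i.e. r^2 + (p(0) - 1) r + q(0) = 0, i.e. r^2 - 1 r - 2 = 0.
Discriminant: (-1)^2 - 4(-2) = 9, so r = (1 ± 3)/2.
Solving: r_1 = 2, r_2 = -1.

indicial: r^2 - 1 r - 2 = 0; roots r_1 = 2, r_2 = -1


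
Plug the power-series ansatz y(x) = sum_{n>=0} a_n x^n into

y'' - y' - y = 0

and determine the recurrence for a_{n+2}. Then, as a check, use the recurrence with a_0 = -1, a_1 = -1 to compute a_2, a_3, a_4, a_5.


Substitute y = sum_n a_n x^n.
y''(x) has coefficient (n+2)(n+1) a_{n+2} at x^n;
-y'(x) has coefficient -(n+1) a_{n+1} at x^n;
-y(x) has coefficient -1 a_n at x^n.
Matching x^n: (n+2)(n+1) a_{n+2} - (n+1) a_{n+1} - 1 a_n = 0.
Thus a_{n+2} = [(n+1) a_{n+1} + 1 a_n] / ((n+1)(n+2)).

Check with a_0 = -1, a_1 = -1 (apply the recurrence for n = 0, 1, 2, 3): a_0 = -1, a_1 = -1, a_2 = -1, a_3 = -1/2, a_4 = -5/24, a_5 = -1/15.

a_(n+2) = [(n+1) a_(n+1) + 1 a_n] / ((n+1)(n+2)); check: a_0 = -1, a_1 = -1, a_2 = -1, a_3 = -1/2, a_4 = -5/24, a_5 = -1/15


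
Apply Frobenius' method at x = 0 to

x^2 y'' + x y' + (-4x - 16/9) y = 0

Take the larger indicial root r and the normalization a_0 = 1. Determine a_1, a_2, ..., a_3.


Write in Frobenius form y'' + (p(x)/x) y' + (q(x)/x^2) y = 0:
  p(x) = 1,  q(x) = -4x - 16/9.
Indicial equation: r(r-1) + (1) r + (-16/9) = 0 -> roots r_1 = 4/3, r_2 = -4/3.
Take r = r_1 = 4/3. Let y(x) = x^r sum_{n>=0} a_n x^n with a_0 = 1.
Substitute y = x^r sum a_n x^n and match x^{r+n}. The recurrence is
  D(n) a_n - 4 a_{n-1} = 0,  where D(n) = (r+n)(r+n-1) + (1)(r+n) + (-16/9).
  a_n = 4 / D(n) * a_{n-1}.
Since the indicial polynomial factors as (r - r_1)(r - r_2), D(n) = (r_1 + n - r_1)(r_1 + n - r_2) = n(n + 8/3).
Evaluating step by step (a_0 = 1):
  n = 1: D(1) = 1(1 + 8/3) = 11/3; numerator = 4(1) = 4; a_1 = (4)/(11/3) = 12/11
  n = 2: D(2) = 2(2 + 8/3) = 28/3; numerator = 4(12/11) = 48/11; a_2 = (48/11)/(28/3) = 36/77
  n = 3: D(3) = 3(3 + 8/3) = 17; numerator = 4(36/77) = 144/77; a_3 = (144/77)/(17) = 144/1309

r = 4/3; a_0 = 1; a_1 = 12/11; a_2 = 36/77; a_3 = 144/1309


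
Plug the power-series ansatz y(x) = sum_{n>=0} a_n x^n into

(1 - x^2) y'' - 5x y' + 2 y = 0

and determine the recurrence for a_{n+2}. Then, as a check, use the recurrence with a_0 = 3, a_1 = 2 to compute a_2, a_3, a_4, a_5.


Substitute y = sum_n a_n x^n.
(1 - 1 x^2) y'' contributes (n+2)(n+1) a_{n+2} - n(n-1) a_n at x^n.
-5 x y'(x) contributes -5 n a_n at x^n.
2 y(x) contributes 2 a_n at x^n.
Matching x^n: (n+2)(n+1) a_{n+2} + (-n(n-1) - 5 n + 2) a_n = 0.
Thus a_{n+2} = (n(n-1) + 5 n - 2) / ((n+1)(n+2)) * a_n.

Check with a_0 = 3, a_1 = 2 (apply the recurrence for n = 0, 1, 2, 3): a_0 = 3, a_1 = 2, a_2 = -3, a_3 = 1, a_4 = -5/2, a_5 = 19/20.

a_(n+2) = (n(n-1) + 5 n - 2) / ((n+1)(n+2)) * a_n; check: a_0 = 3, a_1 = 2, a_2 = -3, a_3 = 1, a_4 = -5/2, a_5 = 19/20


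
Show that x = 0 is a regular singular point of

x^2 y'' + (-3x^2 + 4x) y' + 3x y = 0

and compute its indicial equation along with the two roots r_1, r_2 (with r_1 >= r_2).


Divide by x^2 to reach normal form y'' + P_1(x) y' + P_2(x) y = 0 with P_1(x) = -3 + 4/x and P_2(x) = 3/x.
x = 0 is a singular point because the y'-coefficient -3 + 4/x has a pole at x = 0 and the y-coefficient 3/x has a pole at x = 0.
It is a regular singular point because x P_1(x) = p(x) = 4 - 3x and x^2 P_2(x) = q(x) = 3x are polynomials, hence analytic at x = 0.
p(0) = 4,  q(0) = 0.
Indicial equation: r(r-1) + p(0) r + q(0) = 0, i.e. r^2 + (p(0) - 1) r + q(0) = 0, i.e. r^2 + 3 r = 0.
Discriminant: (3)^2 - 4(0) = 9, so r = (-3 ± 3)/2.
Solving: r_1 = 0, r_2 = -3.

indicial: r^2 + 3 r = 0; roots r_1 = 0, r_2 = -3


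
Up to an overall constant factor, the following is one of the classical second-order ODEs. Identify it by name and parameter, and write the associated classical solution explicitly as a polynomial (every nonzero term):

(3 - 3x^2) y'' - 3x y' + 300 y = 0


All three coefficients share the factor 3; dividing through by 3 gives  (1 - x^2) y'' - x y' + 100 y = 0.
This matches the Chebyshev equation (1 - x^2) y'' - x y' + n^2 y = 0 (note the -x y' term, not -2x y') with n^2 = 100, so n = 10; the polynomial solution is T_10(x).
With y = sum_k a_k x^k, matching x^k gives (k+2)(k+1) a_{k+2} = (k^2 - n^2) a_k = (k - 10)(k + 10) a_k. The right side vanishes at k = 10, so the series with the parity of 10 terminates at degree 10.
Standard normalization: leading coefficient of T_n is 2^(n-1), so a_10 = 2^9 = 512. Work downward with a_k = (k+1)(k+2) a_{k+2} / ((k - 10)(k + 10)):
  a_8 = (9)(10)(512) / ((8 - 10)(8 + 10)) = 46080/(-36) = -1280
  a_6 = (7)(8)(-1280) / ((6 - 10)(6 + 10)) = -71680/(-64) = 1120
  a_4 = (5)(6)(1120) / ((4 - 10)(4 + 10)) = 33600/(-84) = -400
  a_2 = (3)(4)(-400) / ((2 - 10)(2 + 10)) = -4800/(-96) = 50
  a_0 = (1)(2)(50) / ((0 - 10)(0 + 10)) = 100/(-100) = -1
Hence T_10(x) = 512 x^10 - 1280 x^8 + 1120 x^6 - 400 x^4 + 50 x^2 - 1.

T_10(x); series = 512 x^10 - 1280 x^8 + 1120 x^6 - 400 x^4 + 50 x^2 - 1


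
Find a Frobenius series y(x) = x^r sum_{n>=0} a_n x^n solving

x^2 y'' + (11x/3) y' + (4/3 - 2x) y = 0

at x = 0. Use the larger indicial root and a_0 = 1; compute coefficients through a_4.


Write in Frobenius form y'' + (p(x)/x) y' + (q(x)/x^2) y = 0:
  p(x) = 11/3,  q(x) = 4/3 - 2x.
Indicial equation: r(r-1) + (11/3) r + (4/3) = 0 -> roots r_1 = -2/3, r_2 = -2.
Take r = r_1 = -2/3. Let y(x) = x^r sum_{n>=0} a_n x^n with a_0 = 1.
Substitute y = x^r sum a_n x^n and match x^{r+n}. The recurrence is
  D(n) a_n - 2 a_{n-1} = 0,  where D(n) = (r+n)(r+n-1) + (11/3)(r+n) + (4/3).
  a_n = 2 / D(n) * a_{n-1}.
Since the indicial polynomial factors as (r - r_1)(r - r_2), D(n) = (r_1 + n - r_1)(r_1 + n - r_2) = n(n + 4/3).
Evaluating step by step (a_0 = 1):
  n = 1: D(1) = 1(1 + 4/3) = 7/3; numerator = 2(1) = 2; a_1 = (2)/(7/3) = 6/7
  n = 2: D(2) = 2(2 + 4/3) = 20/3; numerator = 2(6/7) = 12/7; a_2 = (12/7)/(20/3) = 9/35
  n = 3: D(3) = 3(3 + 4/3) = 13; numerator = 2(9/35) = 18/35; a_3 = (18/35)/(13) = 18/455
  n = 4: D(4) = 4(4 + 4/3) = 64/3; numerator = 2(18/455) = 36/455; a_4 = (36/455)/(64/3) = 27/7280

r = -2/3; a_0 = 1; a_1 = 6/7; a_2 = 9/35; a_3 = 18/455; a_4 = 27/7280


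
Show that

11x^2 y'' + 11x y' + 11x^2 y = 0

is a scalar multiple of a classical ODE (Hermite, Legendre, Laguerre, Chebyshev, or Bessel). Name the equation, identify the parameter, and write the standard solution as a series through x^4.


All three coefficients share the factor 11; dividing through by 11 gives  x^2 y'' + x y' + x^2 y = 0.
This matches the Bessel equation x^2 y'' + x y' + (x^2 - nu^2) y = 0 with nu^2 = 0, so nu = 0; the solution bounded at x = 0 is J_0(x).
Frobenius at x = 0: indicial roots ±nu; for r = nu the recurrence k(k + 2nu) c_k = -c_{k-2} gives the standard series J_nu(x) = sum_{k>=0} (-1)^k / (k! (k+nu)!) (x/2)^(2k+nu). Evaluate the first 3 terms:
  k = 0: (-1)^0 / (0! * 0! * 2^0) x^0 = 1/(1*1*1) x^0 = (1) x^0
  k = 1: (-1)^1 / (1! * 1! * 2^2) x^2 = -1/(1*1*4) x^2 = (-1/4) x^2
  k = 2: (-1)^2 / (2! * 2! * 2^4) x^4 = 1/(2*2*16) x^4 = (1/64) x^4
Hence J_0(x) = x^4/64 - x^2/4 + 1 + ....

J_0(x); series = x^4/64 - x^2/4 + 1


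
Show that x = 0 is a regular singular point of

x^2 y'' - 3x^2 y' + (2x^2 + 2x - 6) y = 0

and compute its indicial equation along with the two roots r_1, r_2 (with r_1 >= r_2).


Divide by x^2 to reach normal form y'' + P_1(x) y' + P_2(x) y = 0 with P_1(x) = -3 and P_2(x) = 2 + 2/x - 6/x^2.
x = 0 is a singular point because the y-coefficient 2 + 2/x - 6/x^2 has a pole at x = 0.
It is a regular singular point because x P_1(x) = p(x) = -3x and x^2 P_2(x) = q(x) = 2x^2 + 2x - 6 are polynomials, hence analytic at x = 0.
p(0) = 0,  q(0) = -6.
Indicial equation: r(r-1) + p(0) r + q(0) = 0, i.e. r^2 + (p(0) - 1) r + q(0) = 0, i.e. r^2 - 1 r - 6 = 0.
Discriminant: (-1)^2 - 4(-6) = 25, so r = (1 ± 5)/2.
Solving: r_1 = 3, r_2 = -2.

indicial: r^2 - 1 r - 6 = 0; roots r_1 = 3, r_2 = -2


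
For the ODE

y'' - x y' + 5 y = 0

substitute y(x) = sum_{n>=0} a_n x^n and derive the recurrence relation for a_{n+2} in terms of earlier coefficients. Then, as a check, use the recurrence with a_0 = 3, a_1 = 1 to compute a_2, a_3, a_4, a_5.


Substitute y = sum_n a_n x^n.
y''(x) has coefficient (n+2)(n+1) a_{n+2} at x^n;
-x y'(x) has coefficient -n a_n at x^n (shift);
5 y(x) has coefficient 5 a_n at x^n.
Matching x^n: (n+2)(n+1) a_{n+2} + (-n + 5) a_n = 0.
Thus a_{n+2} = (n - 5) / ((n+1)(n+2)) * a_n.

Check with a_0 = 3, a_1 = 1 (apply the recurrence for n = 0, 1, 2, 3): a_0 = 3, a_1 = 1, a_2 = -15/2, a_3 = -2/3, a_4 = 15/8, a_5 = 1/15.

a_(n+2) = (n - 5) / ((n+1)(n+2)) * a_n; check: a_0 = 3, a_1 = 1, a_2 = -15/2, a_3 = -2/3, a_4 = 15/8, a_5 = 1/15


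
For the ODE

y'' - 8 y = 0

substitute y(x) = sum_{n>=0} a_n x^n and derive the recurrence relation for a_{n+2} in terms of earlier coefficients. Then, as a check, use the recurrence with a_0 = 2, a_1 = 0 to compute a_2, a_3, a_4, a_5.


Substitute y = sum_n a_n x^n into y'' + (const) y = 0.
y''(x) = sum_{n>=0} (n+2)(n+1) a_{n+2} x^n.
The ODE becomes sum_n [(n+2)(n+1) a_{n+2} - 8 a_n] x^n = 0.
Setting each coefficient to zero gives the recurrence:
  (n+2)(n+1) a_{n+2} - 8 a_n = 0,
  a_{n+2} = 8 / ((n+1)(n+2)) a_n.

Check with a_0 = 2, a_1 = 0 (apply the recurrence for n = 0, 1, 2, 3): a_0 = 2, a_1 = 0, a_2 = 8, a_3 = 0, a_4 = 16/3, a_5 = 0.

a_{n+2} = 8/((n+1)(n+2)) * a_n; check: a_0 = 2, a_1 = 0, a_2 = 8, a_3 = 0, a_4 = 16/3, a_5 = 0


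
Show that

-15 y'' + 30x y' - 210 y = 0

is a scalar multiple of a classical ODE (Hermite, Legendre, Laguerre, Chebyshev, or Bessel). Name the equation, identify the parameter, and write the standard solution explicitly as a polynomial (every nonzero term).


All three coefficients share the factor -15; dividing through by -15 gives  y'' - 2x y' + 14 y = 0.
This matches the Hermite equation y'' - 2x y' + 2n y = 0 with 2n = 14, so n = 7; the polynomial solution is H_7(x).
With y = sum_k a_k x^k, matching x^k gives (k+2)(k+1) a_{k+2} = 2(k - n) a_k = 2(k - 7) a_k. The right side vanishes at k = 7, so the series with the parity of 7 terminates at degree 7.
Standard normalization: leading coefficient of H_n is 2^n, so a_7 = 2^7 = 128. Work downward with a_k = (k+1)(k+2) a_{k+2} / (2(k - n)):
  a_5 = (6)(7)(128) / (2(5 - 7)) = 5376/(-4) = -1344
  a_3 = (4)(5)(-1344) / (2(3 - 7)) = -26880/(-8) = 3360
  a_1 = (2)(3)(3360) / (2(1 - 7)) = 20160/(-12) = -1680
Hence H_7(x) = 128 x^7 - 1344 x^5 + 3360 x^3 - 1680 x.

H_7(x); series = 128 x^7 - 1344 x^5 + 3360 x^3 - 1680 x


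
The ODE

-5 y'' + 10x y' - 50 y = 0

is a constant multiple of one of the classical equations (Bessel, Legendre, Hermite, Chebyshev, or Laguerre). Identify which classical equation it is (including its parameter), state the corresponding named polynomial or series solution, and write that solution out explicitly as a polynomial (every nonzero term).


All three coefficients share the factor -5; dividing through by -5 gives  y'' - 2x y' + 10 y = 0.
This matches the Hermite equation y'' - 2x y' + 2n y = 0 with 2n = 10, so n = 5; the polynomial solution is H_5(x).
With y = sum_k a_k x^k, matching x^k gives (k+2)(k+1) a_{k+2} = 2(k - n) a_k = 2(k - 5) a_k. The right side vanishes at k = 5, so the series with the parity of 5 terminates at degree 5.
Standard normalization: leading coefficient of H_n is 2^n, so a_5 = 2^5 = 32. Work downward with a_k = (k+1)(k+2) a_{k+2} / (2(k - n)):
  a_3 = (4)(5)(32) / (2(3 - 5)) = 640/(-4) = -160
  a_1 = (2)(3)(-160) / (2(1 - 5)) = -960/(-8) = 120
Hence H_5(x) = 32 x^5 - 160 x^3 + 120 x.

H_5(x); series = 32 x^5 - 160 x^3 + 120 x


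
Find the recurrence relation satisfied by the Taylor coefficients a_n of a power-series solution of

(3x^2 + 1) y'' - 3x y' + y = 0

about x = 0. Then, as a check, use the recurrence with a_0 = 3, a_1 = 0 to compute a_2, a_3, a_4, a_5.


Substitute y = sum_n a_n x^n.
(1 + 3 x^2) y'' contributes (n+2)(n+1) a_{n+2} + 3 n(n-1) a_n at x^n.
-3 x y'(x) contributes -3 n a_n at x^n.
y(x) contributes 1 a_n at x^n.
Matching x^n: (n+2)(n+1) a_{n+2} + (3 n(n-1) - 3 n + 1) a_n = 0.
Thus a_{n+2} = (-3 n(n-1) + 3 n - 1) / ((n+1)(n+2)) * a_n.

Check with a_0 = 3, a_1 = 0 (apply the recurrence for n = 0, 1, 2, 3): a_0 = 3, a_1 = 0, a_2 = -3/2, a_3 = 0, a_4 = 1/8, a_5 = 0.

a_(n+2) = (-3 n(n-1) + 3 n - 1) / ((n+1)(n+2)) * a_n; check: a_0 = 3, a_1 = 0, a_2 = -3/2, a_3 = 0, a_4 = 1/8, a_5 = 0


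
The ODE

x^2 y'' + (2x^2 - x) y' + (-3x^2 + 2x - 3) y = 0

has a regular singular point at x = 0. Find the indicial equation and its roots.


Divide by x^2 to reach normal form y'' + P_1(x) y' + P_2(x) y = 0 with P_1(x) = 2 - 1/x and P_2(x) = -3 + 2/x - 3/x^2.
x = 0 is a singular point because the y'-coefficient 2 - 1/x has a pole at x = 0 and the y-coefficient -3 + 2/x - 3/x^2 has a pole at x = 0.
It is a regular singular point because x P_1(x) = p(x) = 2x - 1 and x^2 P_2(x) = q(x) = -3x^2 + 2x - 3 are polynomials, hence analytic at x = 0.
p(0) = -1,  q(0) = -3.
Indicial equation: r(r-1) + p(0) r + q(0) = 0, i.e. r^2 + (p(0) - 1) r + q(0) = 0, i.e. r^2 - 2 r - 3 = 0.
Discriminant: (-2)^2 - 4(-3) = 16, so r = (2 ± 4)/2.
Solving: r_1 = 3, r_2 = -1.

indicial: r^2 - 2 r - 3 = 0; roots r_1 = 3, r_2 = -1


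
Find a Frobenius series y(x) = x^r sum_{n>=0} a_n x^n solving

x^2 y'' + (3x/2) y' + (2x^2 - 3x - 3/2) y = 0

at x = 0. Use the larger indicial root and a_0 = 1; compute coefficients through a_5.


Write in Frobenius form y'' + (p(x)/x) y' + (q(x)/x^2) y = 0:
  p(x) = 3/2,  q(x) = 2x^2 - 3x - 3/2.
Indicial equation: r(r-1) + (3/2) r + (-3/2) = 0 -> roots r_1 = 1, r_2 = -3/2.
Take r = r_1 = 1. Let y(x) = x^r sum_{n>=0} a_n x^n with a_0 = 1.
Substitute y = x^r sum a_n x^n and match x^{r+n}. The recurrence is
  D(n) a_n - 3 a_{n-1} + 2 a_{n-2} = 0,  where D(n) = (r+n)(r+n-1) + (3/2)(r+n) + (-3/2).
  a_n = [3 a_{n-1} - 2 a_{n-2}] / D(n).
Since the indicial polynomial factors as (r - r_1)(r - r_2), D(n) = (r_1 + n - r_1)(r_1 + n - r_2) = n(n + 5/2).
Evaluating step by step (a_0 = 1):
  n = 1: D(1) = 1(1 + 5/2) = 7/2; numerator = 3(1) = 3; a_1 = (3)/(7/2) = 6/7
  n = 2: D(2) = 2(2 + 5/2) = 9; numerator = 3(6/7) - 2(1) = 4/7; a_2 = (4/7)/(9) = 4/63
  n = 3: D(3) = 3(3 + 5/2) = 33/2; numerator = 3(4/63) - 2(6/7) = -32/21; a_3 = (-32/21)/(33/2) = -64/693
  n = 4: D(4) = 4(4 + 5/2) = 26; numerator = 3(-64/693) - 2(4/63) = -40/99; a_4 = (-40/99)/(26) = -20/1287
  n = 5: D(5) = 5(5 + 5/2) = 75/2; numerator = 3(-20/1287) - 2(-64/693) = 1244/9009; a_5 = (1244/9009)/(75/2) = 2488/675675

r = 1; a_0 = 1; a_1 = 6/7; a_2 = 4/63; a_3 = -64/693; a_4 = -20/1287; a_5 = 2488/675675


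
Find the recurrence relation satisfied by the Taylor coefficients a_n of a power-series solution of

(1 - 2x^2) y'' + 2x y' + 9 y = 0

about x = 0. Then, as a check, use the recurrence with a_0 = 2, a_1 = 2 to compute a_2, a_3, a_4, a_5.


Substitute y = sum_n a_n x^n.
(1 - 2 x^2) y'' contributes (n+2)(n+1) a_{n+2} - 2 n(n-1) a_n at x^n.
2 x y'(x) contributes 2 n a_n at x^n.
9 y(x) contributes 9 a_n at x^n.
Matching x^n: (n+2)(n+1) a_{n+2} + (-2 n(n-1) + 2 n + 9) a_n = 0.
Thus a_{n+2} = (2 n(n-1) - 2 n - 9) / ((n+1)(n+2)) * a_n.

Check with a_0 = 2, a_1 = 2 (apply the recurrence for n = 0, 1, 2, 3): a_0 = 2, a_1 = 2, a_2 = -9, a_3 = -11/3, a_4 = 27/4, a_5 = 11/20.

a_(n+2) = (2 n(n-1) - 2 n - 9) / ((n+1)(n+2)) * a_n; check: a_0 = 2, a_1 = 2, a_2 = -9, a_3 = -11/3, a_4 = 27/4, a_5 = 11/20


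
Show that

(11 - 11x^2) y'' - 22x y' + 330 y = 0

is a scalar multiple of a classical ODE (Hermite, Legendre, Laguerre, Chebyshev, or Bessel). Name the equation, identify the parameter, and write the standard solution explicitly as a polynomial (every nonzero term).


All three coefficients share the factor 11; dividing through by 11 gives  (1 - x^2) y'' - 2x y' + 30 y = 0.
This matches the Legendre equation (1 - x^2) y'' - 2x y' + n(n+1) y = 0 (note the -2x y' term) with n(n+1) = 30, so n = 5; the polynomial solution is P_5(x).
With y = sum_k a_k x^k, matching x^k gives (k+2)(k+1) a_{k+2} = [k(k+1) - n(n+1)] a_k = (k - 5)(k + 6) a_k. The right side vanishes at k = 5, so the series with the parity of 5 terminates at degree 5.
Standard normalization (P_n(1) = 1): leading coefficient (2n)!/(2^n (n!)^2) = 3628800/(32*14400) = 63/8, so a_5 = 63/8. Work downward with a_k = (k+1)(k+2) a_{k+2} / ((k - 5)(k + 6)):
  a_3 = (4)(5)(63/8) / ((3 - 5)(3 + 6)) = (315/2)/(-18) = -35/4
  a_1 = (2)(3)(-35/4) / ((1 - 5)(1 + 6)) = (-105/2)/(-28) = 15/8
Hence P_5(x) = 63 x^5/8 - 35 x^3/4 + 15 x/8.

P_5(x); series = 63 x^5/8 - 35 x^3/4 + 15 x/8


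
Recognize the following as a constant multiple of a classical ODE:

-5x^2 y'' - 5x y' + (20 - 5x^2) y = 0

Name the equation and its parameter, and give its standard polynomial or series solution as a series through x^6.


All three coefficients share the factor -5; dividing through by -5 gives  x^2 y'' + x y' + (x^2 - 4) y = 0.
This matches the Bessel equation x^2 y'' + x y' + (x^2 - nu^2) y = 0 with nu^2 = 4, so nu = 2; the solution bounded at x = 0 is J_2(x).
Frobenius at x = 0: indicial roots ±nu; for r = nu the recurrence k(k + 2nu) c_k = -c_{k-2} gives the standard series J_nu(x) = sum_{k>=0} (-1)^k / (k! (k+nu)!) (x/2)^(2k+nu). Evaluate the first 3 terms:
  k = 0: (-1)^0 / (0! * 2! * 2^2) x^2 = 1/(1*2*4) x^2 = (1/8) x^2
  k = 1: (-1)^1 / (1! * 3! * 2^4) x^4 = -1/(1*6*16) x^4 = (-1/96) x^4
  k = 2: (-1)^2 / (2! * 4! * 2^6) x^6 = 1/(2*24*64) x^6 = (1/3072) x^6
Hence J_2(x) = x^6/3072 - x^4/96 + x^2/8 + ....

J_2(x); series = x^6/3072 - x^4/96 + x^2/8


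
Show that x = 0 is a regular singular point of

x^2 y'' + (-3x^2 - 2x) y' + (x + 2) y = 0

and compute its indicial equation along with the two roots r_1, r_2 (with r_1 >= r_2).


Divide by x^2 to reach normal form y'' + P_1(x) y' + P_2(x) y = 0 with P_1(x) = -3 - 2/x and P_2(x) = 1/x + 2/x^2.
x = 0 is a singular point because the y'-coefficient -3 - 2/x has a pole at x = 0 and the y-coefficient 1/x + 2/x^2 has a pole at x = 0.
It is a regular singular point because x P_1(x) = p(x) = -3x - 2 and x^2 P_2(x) = q(x) = x + 2 are polynomials, hence analytic at x = 0.
p(0) = -2,  q(0) = 2.
Indicial equation: r(r-1) + p(0) r + q(0) = 0, i.e. r^2 + (p(0) - 1) r + q(0) = 0, i.e. r^2 - 3 r + 2 = 0.
Discriminant: (-3)^2 - 4(2) = 1, so r = (3 ± 1)/2.
Solving: r_1 = 2, r_2 = 1.

indicial: r^2 - 3 r + 2 = 0; roots r_1 = 2, r_2 = 1


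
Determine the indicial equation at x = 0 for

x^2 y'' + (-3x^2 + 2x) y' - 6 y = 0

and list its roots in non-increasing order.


Divide by x^2 to reach normal form y'' + P_1(x) y' + P_2(x) y = 0 with P_1(x) = -3 + 2/x and P_2(x) = -6/x^2.
x = 0 is a singular point because the y'-coefficient -3 + 2/x has a pole at x = 0 and the y-coefficient -6/x^2 has a pole at x = 0.
It is a regular singular point because x P_1(x) = p(x) = 2 - 3x and x^2 P_2(x) = q(x) = -6 are polynomials, hence analytic at x = 0.
p(0) = 2,  q(0) = -6.
Indicial equation: r(r-1) + p(0) r + q(0) = 0, i.e. r^2 + (p(0) - 1) r + q(0) = 0, i.e. r^2 + 1 r - 6 = 0.
Discriminant: (1)^2 - 4(-6) = 25, so r = (-1 ± 5)/2.
Solving: r_1 = 2, r_2 = -3.

indicial: r^2 + 1 r - 6 = 0; roots r_1 = 2, r_2 = -3


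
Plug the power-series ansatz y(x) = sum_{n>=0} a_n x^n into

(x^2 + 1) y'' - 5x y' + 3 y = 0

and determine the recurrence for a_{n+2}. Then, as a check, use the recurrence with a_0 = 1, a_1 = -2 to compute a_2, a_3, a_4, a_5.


Substitute y = sum_n a_n x^n.
(1 + 1 x^2) y'' contributes (n+2)(n+1) a_{n+2} + n(n-1) a_n at x^n.
-5 x y'(x) contributes -5 n a_n at x^n.
3 y(x) contributes 3 a_n at x^n.
Matching x^n: (n+2)(n+1) a_{n+2} + (n(n-1) - 5 n + 3) a_n = 0.
Thus a_{n+2} = (-n(n-1) + 5 n - 3) / ((n+1)(n+2)) * a_n.

Check with a_0 = 1, a_1 = -2 (apply the recurrence for n = 0, 1, 2, 3): a_0 = 1, a_1 = -2, a_2 = -3/2, a_3 = -2/3, a_4 = -5/8, a_5 = -1/5.

a_(n+2) = (-n(n-1) + 5 n - 3) / ((n+1)(n+2)) * a_n; check: a_0 = 1, a_1 = -2, a_2 = -3/2, a_3 = -2/3, a_4 = -5/8, a_5 = -1/5


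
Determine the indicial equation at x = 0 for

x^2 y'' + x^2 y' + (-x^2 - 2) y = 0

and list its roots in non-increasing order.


Divide by x^2 to reach normal form y'' + P_1(x) y' + P_2(x) y = 0 with P_1(x) = 1 and P_2(x) = -1 - 2/x^2.
x = 0 is a singular point because the y-coefficient -1 - 2/x^2 has a pole at x = 0.
It is a regular singular point because x P_1(x) = p(x) = x and x^2 P_2(x) = q(x) = -x^2 - 2 are polynomials, hence analytic at x = 0.
p(0) = 0,  q(0) = -2.
Indicial equation: r(r-1) + p(0) r + q(0) = 0, i.e. r^2 + (p(0) - 1) r + q(0) = 0, i.e. r^2 - 1 r - 2 = 0.
Discriminant: (-1)^2 - 4(-2) = 9, so r = (1 ± 3)/2.
Solving: r_1 = 2, r_2 = -1.

indicial: r^2 - 1 r - 2 = 0; roots r_1 = 2, r_2 = -1


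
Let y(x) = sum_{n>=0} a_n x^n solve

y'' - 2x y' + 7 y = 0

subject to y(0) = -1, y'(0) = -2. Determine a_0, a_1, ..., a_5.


Ansatz: y(x) = sum_{n>=0} a_n x^n, so y'(x) = sum_{n>=1} n a_n x^(n-1) and y''(x) = sum_{n>=2} n(n-1) a_n x^(n-2).
Substitute into P(x) y'' + Q(x) y' + R(x) y = 0 with P(x) = 1, Q(x) = -2x, R(x) = 7, and match powers of x.
Initial conditions: a_0 = -1, a_1 = -2.
Setting the coefficient of each power of x to zero and solving order by order (substituting the coefficients already found):
  x^0: 2 a_2 + 7 a_0 = 0  ->  2 a_2 = -7 a_0 = 7  ->  a_2 = 7/2
  x^1: 6 a_3 + 5 a_1 = 0  ->  6 a_3 = -5 a_1 = 10  ->  a_3 = 5/3
  x^2: 12 a_4 + 3 a_2 = 0  ->  12 a_4 = -3 a_2 = -21/2  ->  a_4 = -7/8
  x^3: 20 a_5 + a_3 = 0  ->  20 a_5 = -a_3 = -5/3  ->  a_5 = -1/12
Truncated series: y(x) = -1 - 2 x + (7/2) x^2 + (5/3) x^3 - (7/8) x^4 - (1/12) x^5 + O(x^6).

a_0 = -1; a_1 = -2; a_2 = 7/2; a_3 = 5/3; a_4 = -7/8; a_5 = -1/12


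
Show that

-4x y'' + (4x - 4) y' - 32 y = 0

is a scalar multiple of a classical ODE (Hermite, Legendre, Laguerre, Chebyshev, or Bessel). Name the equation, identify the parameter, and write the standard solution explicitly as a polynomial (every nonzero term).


All three coefficients share the factor -4; dividing through by -4 gives  x y'' + (1 - x) y' + 8 y = 0.
This matches the Laguerre equation x y'' + (1 - x) y' + n y = 0 with n = 8; the polynomial solution is L_8(x).
With y = sum_k a_k x^k, matching x^k gives (k+1)k a_{k+1} + (k+1) a_{k+1} - k a_k + n a_k = 0, i.e. (k+1)^2 a_{k+1} = (k - n) a_k = (k - 8) a_k. The right side vanishes at k = 8, so the series terminates at degree 8.
Standard normalization L_n(0) = 1 gives a_0 = 1. Work upward with a_{k+1} = (k - 8) a_k / (k+1)^2:
  a_1 = (0 - 8)(1) / 1^2 = -8/1 = -8
  a_2 = (1 - 8)(-8) / 2^2 = 56/4 = 14
  a_3 = (2 - 8)(14) / 3^2 = -84/9 = -28/3
  a_4 = (3 - 8)(-28/3) / 4^2 = (140/3)/16 = 35/12
  a_5 = (4 - 8)(35/12) / 5^2 = (-35/3)/25 = -7/15
  a_6 = (5 - 8)(-7/15) / 6^2 = (7/5)/36 = 7/180
  a_7 = (6 - 8)(7/180) / 7^2 = (-7/90)/49 = -1/630
  a_8 = (7 - 8)(-1/630) / 8^2 = (1/630)/64 = 1/40320
Hence L_8(x) = x^8/40320 - x^7/630 + 7 x^6/180 - 7 x^5/15 + 35 x^4/12 - 28 x^3/3 + 14 x^2 - 8 x + 1.

L_8(x); series = x^8/40320 - x^7/630 + 7 x^6/180 - 7 x^5/15 + 35 x^4/12 - 28 x^3/3 + 14 x^2 - 8 x + 1


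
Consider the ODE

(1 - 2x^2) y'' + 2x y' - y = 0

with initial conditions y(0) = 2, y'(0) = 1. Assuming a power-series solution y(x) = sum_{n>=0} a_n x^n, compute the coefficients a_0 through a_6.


Ansatz: y(x) = sum_{n>=0} a_n x^n, so y'(x) = sum_{n>=1} n a_n x^(n-1) and y''(x) = sum_{n>=2} n(n-1) a_n x^(n-2).
Substitute into P(x) y'' + Q(x) y' + R(x) y = 0 with P(x) = 1 - 2x^2, Q(x) = 2x, R(x) = -1, and match powers of x.
Initial conditions: a_0 = 2, a_1 = 1.
Setting the coefficient of each power of x to zero and solving order by order (substituting the coefficients already found):
  x^0: 2 a_2 - a_0 = 0  ->  2 a_2 = a_0 = 2  ->  a_2 = 1
  x^1: 6 a_3 + a_1 = 0  ->  6 a_3 = -a_1 = -1  ->  a_3 = -1/6
  x^2: 12 a_4 - a_2 = 0  ->  12 a_4 = a_2 = 1  ->  a_4 = 1/12
  x^3: 20 a_5 - 7 a_3 = 0  ->  20 a_5 = 7 a_3 = -7/6  ->  a_5 = -7/120
  x^4: 30 a_6 - 17 a_4 = 0  ->  30 a_6 = 17 a_4 = 17/12  ->  a_6 = 17/360
Truncated series: y(x) = 2 + x + x^2 - (1/6) x^3 + (1/12) x^4 - (7/120) x^5 + (17/360) x^6 + O(x^7).

a_0 = 2; a_1 = 1; a_2 = 1; a_3 = -1/6; a_4 = 1/12; a_5 = -7/120; a_6 = 17/360
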